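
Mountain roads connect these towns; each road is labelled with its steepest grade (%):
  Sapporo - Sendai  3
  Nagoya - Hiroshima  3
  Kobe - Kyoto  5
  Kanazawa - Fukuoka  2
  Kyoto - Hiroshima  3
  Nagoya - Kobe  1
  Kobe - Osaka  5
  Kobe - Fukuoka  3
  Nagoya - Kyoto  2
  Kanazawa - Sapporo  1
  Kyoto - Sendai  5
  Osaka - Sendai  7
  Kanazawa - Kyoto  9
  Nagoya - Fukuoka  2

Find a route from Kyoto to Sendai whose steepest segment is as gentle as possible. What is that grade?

3

A few of the Kyoto→Sendai routes:
Kyoto → Hiroshima → Nagoya → Fukuoka → Kanazawa → Sapporo → Sendai: max(3, 3, 2, 2, 1, 3) = 3
Kyoto → Hiroshima → Nagoya → Kobe → Fukuoka → Kanazawa → Sapporo → Sendai: max(3, 3, 1, 3, 2, 1, 3) = 3
Kyoto → Nagoya → Kobe → Fukuoka → Kanazawa → Sapporo → Sendai: max(2, 1, 3, 2, 1, 3) = 3
The minimum achievable maximum is 3%.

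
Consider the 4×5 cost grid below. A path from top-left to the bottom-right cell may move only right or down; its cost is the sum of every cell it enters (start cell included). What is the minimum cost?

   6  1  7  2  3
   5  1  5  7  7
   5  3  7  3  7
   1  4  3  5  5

28

Path r0c0 → r0c1 → r1c1 → r2c1 → r3c1 → r3c2 → r3c3 → r3c4: 6 + 1 + 1 + 3 + 4 + 3 + 5 + 5 = 28.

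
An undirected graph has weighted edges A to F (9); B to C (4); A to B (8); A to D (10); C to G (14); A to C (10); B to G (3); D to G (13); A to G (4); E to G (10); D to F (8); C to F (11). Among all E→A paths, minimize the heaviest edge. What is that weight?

10

Comparing a few candidate routes:
E - G - A: max(10, 4) = 10
E - G - B - C - A: max(10, 3, 4, 10) = 10
E - G - D - A: max(10, 13, 10) = 13
E - G - B - C - F - A: max(10, 3, 4, 11, 9) = 11
E - G - B - C - F - D - A: max(10, 3, 4, 11, 8, 10) = 11
E - G - B - A: max(10, 3, 8) = 10
Best route has worst link 10.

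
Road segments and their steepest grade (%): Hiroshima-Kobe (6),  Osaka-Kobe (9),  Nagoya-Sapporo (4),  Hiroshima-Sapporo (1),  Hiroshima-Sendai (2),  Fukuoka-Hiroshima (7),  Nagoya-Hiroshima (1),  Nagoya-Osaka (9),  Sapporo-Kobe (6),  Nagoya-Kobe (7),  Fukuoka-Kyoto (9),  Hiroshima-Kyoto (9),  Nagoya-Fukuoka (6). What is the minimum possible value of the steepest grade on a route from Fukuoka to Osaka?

Comparing a few candidate routes:
Fukuoka - Kyoto - Hiroshima - Kobe - Sapporo - Nagoya - Osaka: max(9, 9, 6, 6, 4, 9) = 9
Fukuoka - Kyoto - Hiroshima - Kobe - Nagoya - Osaka: max(9, 9, 6, 7, 9) = 9
Fukuoka - Kyoto - Hiroshima - Sapporo - Nagoya - Kobe - Osaka: max(9, 9, 1, 4, 7, 9) = 9
Fukuoka - Kyoto - Hiroshima - Kobe - Osaka: max(9, 9, 6, 9) = 9
The minimum achievable maximum is 9%.

9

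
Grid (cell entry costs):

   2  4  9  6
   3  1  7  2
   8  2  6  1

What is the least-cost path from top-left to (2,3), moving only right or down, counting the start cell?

15

Cheapest: r0c0→r1c0→r1c1→r2c1→r2c2→r2c3
  2 + 3 + 1 + 2 + 6 + 1 = 15
For comparison, the top-then-right route costs 24.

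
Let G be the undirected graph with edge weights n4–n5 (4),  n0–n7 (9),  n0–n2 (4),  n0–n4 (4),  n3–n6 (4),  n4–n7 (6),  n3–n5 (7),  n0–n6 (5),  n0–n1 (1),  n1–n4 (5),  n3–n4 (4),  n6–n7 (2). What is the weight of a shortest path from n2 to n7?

Some routes from n2 to n7:
n2-n0-n1-n4-n7: 4 + 1 + 5 + 6 = 16
n2-n0-n6-n7: 4 + 5 + 2 = 11
n2-n0-n7: 4 + 9 = 13
n2-n0-n4-n3-n6-n7: 4 + 4 + 4 + 4 + 2 = 18
n2-n0-n4-n7: 4 + 4 + 6 = 14
The minimum is 11.

11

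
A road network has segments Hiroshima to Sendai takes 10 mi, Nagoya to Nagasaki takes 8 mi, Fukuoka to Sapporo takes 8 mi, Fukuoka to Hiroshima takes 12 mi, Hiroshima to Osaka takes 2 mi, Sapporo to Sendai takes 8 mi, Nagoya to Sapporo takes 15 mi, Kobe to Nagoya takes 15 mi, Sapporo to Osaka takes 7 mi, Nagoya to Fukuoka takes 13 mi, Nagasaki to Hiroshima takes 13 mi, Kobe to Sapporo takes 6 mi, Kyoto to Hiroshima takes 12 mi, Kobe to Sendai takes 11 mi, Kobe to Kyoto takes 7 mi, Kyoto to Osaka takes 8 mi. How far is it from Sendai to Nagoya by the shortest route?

Comparing a few candidate routes:
Sendai-Hiroshima-Nagasaki-Nagoya: 10 + 13 + 8 = 31
Sendai-Kobe-Sapporo-Nagoya: 11 + 6 + 15 = 32
Sendai-Sapporo-Kobe-Nagoya: 8 + 6 + 15 = 29
Sendai-Sapporo-Nagoya: 8 + 15 = 23
Sendai-Kobe-Nagoya: 11 + 15 = 26
Sendai-Sapporo-Fukuoka-Nagoya: 8 + 8 + 13 = 29
Shortest: 23 mi.

23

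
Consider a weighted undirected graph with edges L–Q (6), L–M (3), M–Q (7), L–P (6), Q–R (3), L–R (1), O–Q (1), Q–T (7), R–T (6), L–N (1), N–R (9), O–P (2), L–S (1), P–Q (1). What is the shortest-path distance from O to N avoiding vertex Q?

Candidate routes:
O → P → L → R → N: 2 + 6 + 1 + 9 = 18
O → P → L → N: 2 + 6 + 1 = 9
Best route has total 9.

9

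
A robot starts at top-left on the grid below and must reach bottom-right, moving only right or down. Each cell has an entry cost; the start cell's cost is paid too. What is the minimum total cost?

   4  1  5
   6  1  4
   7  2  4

12

Cheapest: [0,0] -> [0,1] -> [1,1] -> [2,1] -> [2,2]
  4 + 1 + 1 + 2 + 4 = 12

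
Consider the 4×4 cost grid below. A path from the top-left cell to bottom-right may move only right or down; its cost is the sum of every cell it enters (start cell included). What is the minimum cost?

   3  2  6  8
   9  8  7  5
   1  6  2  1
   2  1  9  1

Take r0c0 r0c1 r0c2 r1c2 r2c2 r2c3 r3c3 for a total of 3 + 2 + 6 + 7 + 2 + 1 + 1 = 22.
(Top row then right column would cost 26.)

22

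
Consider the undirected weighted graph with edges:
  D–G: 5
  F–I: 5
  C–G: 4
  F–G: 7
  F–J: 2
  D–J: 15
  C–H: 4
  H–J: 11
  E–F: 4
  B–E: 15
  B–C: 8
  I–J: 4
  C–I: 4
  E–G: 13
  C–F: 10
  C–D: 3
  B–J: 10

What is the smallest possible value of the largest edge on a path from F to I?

Some routes from F to I:
F - G - D - C - I: max(7, 5, 3, 4) = 7
F - J - I: max(2, 4) = 4
F - I: max(5) = 5
F - G - C - I: max(7, 4, 4) = 7
Best route has worst link 4.

4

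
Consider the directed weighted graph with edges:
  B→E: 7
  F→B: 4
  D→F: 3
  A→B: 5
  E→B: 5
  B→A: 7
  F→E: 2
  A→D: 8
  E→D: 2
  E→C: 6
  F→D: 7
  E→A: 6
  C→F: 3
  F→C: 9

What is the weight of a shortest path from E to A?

6

Comparing a few candidate routes:
E→A: 6
E→D→F→B→A: 2 + 3 + 4 + 7 = 16
E→B→A: 5 + 7 = 12
Best route has total 6.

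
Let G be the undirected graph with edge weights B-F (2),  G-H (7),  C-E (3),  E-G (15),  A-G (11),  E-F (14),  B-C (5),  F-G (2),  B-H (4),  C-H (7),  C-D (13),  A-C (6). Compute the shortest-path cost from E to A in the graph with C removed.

26

Paths from E to A avoiding C:
E -> F -> G -> A: 14 + 2 + 11 = 27
E -> G -> A: 15 + 11 = 26
E -> F -> B -> H -> G -> A: 14 + 2 + 4 + 7 + 11 = 38
Best route has total 26.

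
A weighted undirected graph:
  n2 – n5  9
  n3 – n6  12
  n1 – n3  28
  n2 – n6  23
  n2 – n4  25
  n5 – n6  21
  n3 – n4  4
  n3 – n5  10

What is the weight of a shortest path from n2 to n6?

Routes from n2 to n6:
n2→n5→n3→n6: 9 + 10 + 12 = 31
n2→n6: 23
n2→n4→n3→n5→n6: 25 + 4 + 10 + 21 = 60
n2→n4→n3→n6: 25 + 4 + 12 = 41
n2→n5→n6: 9 + 21 = 30
Shortest: 23.

23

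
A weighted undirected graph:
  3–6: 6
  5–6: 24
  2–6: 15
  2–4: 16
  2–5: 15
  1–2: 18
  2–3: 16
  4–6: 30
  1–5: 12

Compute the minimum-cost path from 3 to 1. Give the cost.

Some routes from 3 to 1:
3 → 2 → 5 → 1: 16 + 15 + 12 = 43
3 → 2 → 1: 16 + 18 = 34
3 → 6 → 5 → 1: 6 + 24 + 12 = 42
3 → 6 → 2 → 1: 6 + 15 + 18 = 39
The minimum is 34.

34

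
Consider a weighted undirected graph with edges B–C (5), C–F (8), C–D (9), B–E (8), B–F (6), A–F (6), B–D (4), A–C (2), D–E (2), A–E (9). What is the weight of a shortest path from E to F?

A few of the E→F routes:
E - D - C - A - F: 2 + 9 + 2 + 6 = 19
E - A - C - F: 9 + 2 + 8 = 19
E - D - C - F: 2 + 9 + 8 = 19
E - B - F: 8 + 6 = 14
E - D - B - F: 2 + 4 + 6 = 12
E - A - F: 9 + 6 = 15
Best route has total 12.

12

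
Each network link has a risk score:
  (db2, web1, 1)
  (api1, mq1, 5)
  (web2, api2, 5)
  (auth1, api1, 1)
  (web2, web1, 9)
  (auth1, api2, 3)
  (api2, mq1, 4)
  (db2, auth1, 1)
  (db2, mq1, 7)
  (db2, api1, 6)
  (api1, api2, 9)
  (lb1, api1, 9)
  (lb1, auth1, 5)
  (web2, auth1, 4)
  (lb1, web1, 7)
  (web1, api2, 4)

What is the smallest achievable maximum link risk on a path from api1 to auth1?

1

A few of the api1→auth1 routes:
api1 → mq1 → api2 → auth1: max(5, 4, 3) = 5
api1 → mq1 → api2 → web2 → auth1: max(5, 4, 5, 4) = 5
api1 → mq1 → api2 → web1 → db2 → auth1: max(5, 4, 4, 1, 1) = 5
api1 → auth1: max(1) = 1
Best route has worst link 1.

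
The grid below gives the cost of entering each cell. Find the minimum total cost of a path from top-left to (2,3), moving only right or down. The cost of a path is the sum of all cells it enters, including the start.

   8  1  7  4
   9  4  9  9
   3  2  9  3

Path r0c0→r0c1→r1c1→r2c1→r2c2→r2c3: 8 + 1 + 4 + 2 + 9 + 3 = 27.
(Top row then right column would cost 32.)

27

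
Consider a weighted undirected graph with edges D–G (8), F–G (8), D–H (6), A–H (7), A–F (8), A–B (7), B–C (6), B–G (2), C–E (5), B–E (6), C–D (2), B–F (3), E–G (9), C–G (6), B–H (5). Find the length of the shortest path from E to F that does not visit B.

A few of the E→F routes:
E→C→D→G→F: 5 + 2 + 8 + 8 = 23
E→C→G→F: 5 + 6 + 8 = 19
E→G→F: 9 + 8 = 17
Best route has total 17.

17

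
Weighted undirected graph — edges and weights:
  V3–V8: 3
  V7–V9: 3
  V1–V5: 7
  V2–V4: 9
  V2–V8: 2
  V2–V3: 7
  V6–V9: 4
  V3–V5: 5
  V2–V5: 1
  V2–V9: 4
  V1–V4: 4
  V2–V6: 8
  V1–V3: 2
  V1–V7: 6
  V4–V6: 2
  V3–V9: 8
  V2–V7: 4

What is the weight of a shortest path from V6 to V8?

10

Comparing a few candidate routes:
V6 -> V9 -> V7 -> V2 -> V8: 4 + 3 + 4 + 2 = 13
V6 -> V9 -> V2 -> V8: 4 + 4 + 2 = 10
V6 -> V2 -> V8: 8 + 2 = 10
V6 -> V4 -> V1 -> V3 -> V8: 2 + 4 + 2 + 3 = 11
V6 -> V4 -> V2 -> V8: 2 + 9 + 2 = 13
Best route has total 10.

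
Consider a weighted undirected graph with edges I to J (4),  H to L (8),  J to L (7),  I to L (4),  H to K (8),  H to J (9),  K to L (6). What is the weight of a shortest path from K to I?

A few of the K→I routes:
K→L→I: 6 + 4 = 10
K→L→J→I: 6 + 7 + 4 = 17
K→H→L→I: 8 + 8 + 4 = 20
Best route has total 10.

10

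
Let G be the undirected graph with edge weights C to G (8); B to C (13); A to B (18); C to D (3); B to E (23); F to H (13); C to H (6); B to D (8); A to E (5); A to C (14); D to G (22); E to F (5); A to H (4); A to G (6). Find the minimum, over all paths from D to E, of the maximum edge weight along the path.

Some routes from D to E:
D-C-H-F-E: max(3, 6, 13, 5) = 13
D-C-G-A-H-F-E: max(3, 8, 6, 4, 13, 5) = 13
D-C-H-A-E: max(3, 6, 4, 5) = 6
D-C-G-A-E: max(3, 8, 6, 5) = 8
Best route has worst link 6.

6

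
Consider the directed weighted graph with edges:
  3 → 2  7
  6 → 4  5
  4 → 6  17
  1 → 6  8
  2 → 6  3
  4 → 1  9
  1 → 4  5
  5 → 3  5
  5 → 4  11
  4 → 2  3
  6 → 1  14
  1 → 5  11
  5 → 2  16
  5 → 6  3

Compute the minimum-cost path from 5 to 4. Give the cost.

Some routes from 5 to 4:
5-6-1-4: 3 + 14 + 5 = 22
5-6-4: 3 + 5 = 8
5-3-2-6-4: 5 + 7 + 3 + 5 = 20
5-4: 11
Best route has total 8.

8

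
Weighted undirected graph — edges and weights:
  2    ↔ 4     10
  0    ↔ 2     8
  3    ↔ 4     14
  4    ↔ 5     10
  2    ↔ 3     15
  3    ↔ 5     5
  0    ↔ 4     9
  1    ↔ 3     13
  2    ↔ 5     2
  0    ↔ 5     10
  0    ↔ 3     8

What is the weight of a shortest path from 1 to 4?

27

A few of the 1→4 routes:
1 → 3 → 0 → 4: 13 + 8 + 9 = 30
1 → 3 → 5 → 4: 13 + 5 + 10 = 28
1 → 3 → 4: 13 + 14 = 27
1 → 3 → 5 → 2 → 4: 13 + 5 + 2 + 10 = 30
Best route has total 27.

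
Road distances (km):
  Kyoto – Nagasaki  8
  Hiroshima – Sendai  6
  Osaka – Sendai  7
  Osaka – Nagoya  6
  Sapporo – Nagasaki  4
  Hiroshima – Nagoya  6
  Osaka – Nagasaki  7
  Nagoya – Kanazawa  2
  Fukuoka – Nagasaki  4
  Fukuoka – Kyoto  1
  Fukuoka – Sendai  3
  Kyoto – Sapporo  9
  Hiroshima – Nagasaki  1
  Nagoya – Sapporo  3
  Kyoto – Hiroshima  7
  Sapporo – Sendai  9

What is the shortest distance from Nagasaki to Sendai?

7

A few of the Nagasaki→Sendai routes:
Nagasaki - Hiroshima - Sendai: 1 + 6 = 7
Nagasaki - Fukuoka - Sendai: 4 + 3 = 7
Nagasaki - Kyoto - Fukuoka - Sendai: 8 + 1 + 3 = 12
Shortest: 7 km.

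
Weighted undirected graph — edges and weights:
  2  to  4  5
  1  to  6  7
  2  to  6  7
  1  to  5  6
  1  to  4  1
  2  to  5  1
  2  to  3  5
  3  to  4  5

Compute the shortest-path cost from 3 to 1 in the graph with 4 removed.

12

Routes from 3 to 1 avoiding 4:
3 - 2 - 6 - 1: 5 + 7 + 7 = 19
3 - 2 - 5 - 1: 5 + 1 + 6 = 12
Best route has total 12.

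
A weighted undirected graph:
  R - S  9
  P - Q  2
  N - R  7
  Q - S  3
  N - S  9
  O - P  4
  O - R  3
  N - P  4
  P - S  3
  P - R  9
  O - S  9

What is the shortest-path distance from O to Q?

A few of the O→Q routes:
O→S→P→Q: 9 + 3 + 2 = 14
O→P→Q: 4 + 2 = 6
O→S→Q: 9 + 3 = 12
O→P→S→Q: 4 + 3 + 3 = 10
Best route has total 6.

6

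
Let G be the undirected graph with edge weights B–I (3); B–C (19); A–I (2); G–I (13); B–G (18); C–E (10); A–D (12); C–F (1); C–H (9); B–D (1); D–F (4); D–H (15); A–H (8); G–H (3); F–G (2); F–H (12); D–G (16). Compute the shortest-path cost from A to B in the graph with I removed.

13

Checking several routes:
A - D - B: 12 + 1 = 13
A - H - G - D - B: 8 + 3 + 16 + 1 = 28
A - H - C - F - D - B: 8 + 9 + 1 + 4 + 1 = 23
A - H - D - B: 8 + 15 + 1 = 24
A - H - F - D - B: 8 + 12 + 4 + 1 = 25
A - H - G - F - D - B: 8 + 3 + 2 + 4 + 1 = 18
Shortest: 13.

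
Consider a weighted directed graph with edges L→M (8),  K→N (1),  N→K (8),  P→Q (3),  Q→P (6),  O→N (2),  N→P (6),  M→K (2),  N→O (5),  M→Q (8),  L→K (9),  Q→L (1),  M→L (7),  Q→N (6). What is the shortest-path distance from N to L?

Routes from N to L:
N→P→Q→L: 6 + 3 + 1 = 10
Shortest: 10.

10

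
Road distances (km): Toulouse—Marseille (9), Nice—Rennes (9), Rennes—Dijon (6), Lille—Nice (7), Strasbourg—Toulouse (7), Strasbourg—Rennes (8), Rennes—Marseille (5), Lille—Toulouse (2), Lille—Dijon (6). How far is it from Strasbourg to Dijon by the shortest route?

A few of the Strasbourg→Dijon routes:
Strasbourg-Toulouse-Lille-Dijon: 7 + 2 + 6 = 15
Strasbourg-Toulouse-Marseille-Rennes-Dijon: 7 + 9 + 5 + 6 = 27
Strasbourg-Rennes-Nice-Lille-Dijon: 8 + 9 + 7 + 6 = 30
Strasbourg-Rennes-Marseille-Toulouse-Lille-Dijon: 8 + 5 + 9 + 2 + 6 = 30
Strasbourg-Rennes-Dijon: 8 + 6 = 14
Best route has total 14 km.

14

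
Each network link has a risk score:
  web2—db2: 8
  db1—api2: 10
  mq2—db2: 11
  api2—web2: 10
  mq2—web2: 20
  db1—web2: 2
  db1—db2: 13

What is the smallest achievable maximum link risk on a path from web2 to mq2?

11

Comparing a few candidate routes:
web2-api2-db1-db2-mq2: max(10, 10, 13, 11) = 13
web2-db2-mq2: max(8, 11) = 11
web2-db1-db2-mq2: max(2, 13, 11) = 13
The minimum achievable maximum is 11.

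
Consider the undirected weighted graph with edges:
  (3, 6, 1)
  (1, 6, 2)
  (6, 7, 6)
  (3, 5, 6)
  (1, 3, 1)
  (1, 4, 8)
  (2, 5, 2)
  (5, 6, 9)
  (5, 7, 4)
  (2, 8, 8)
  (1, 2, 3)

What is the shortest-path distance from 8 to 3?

Comparing a few candidate routes:
8→2→5→3: 8 + 2 + 6 = 16
8→2→1→3: 8 + 3 + 1 = 12
8→2→1→6→3: 8 + 3 + 2 + 1 = 14
Shortest: 12.

12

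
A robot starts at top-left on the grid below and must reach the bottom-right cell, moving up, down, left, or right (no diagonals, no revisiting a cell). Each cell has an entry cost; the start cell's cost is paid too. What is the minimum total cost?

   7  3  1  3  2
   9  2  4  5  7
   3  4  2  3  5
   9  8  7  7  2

Cheapest: [0,0] → [0,1] → [0,2] → [1,2] → [2,2] → [2,3] → [2,4] → [3,4]
  7 + 3 + 1 + 4 + 2 + 3 + 5 + 2 = 27

27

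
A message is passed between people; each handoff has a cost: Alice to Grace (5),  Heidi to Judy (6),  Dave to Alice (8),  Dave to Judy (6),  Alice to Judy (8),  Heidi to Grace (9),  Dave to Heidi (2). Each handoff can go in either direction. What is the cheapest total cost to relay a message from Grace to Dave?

11

Candidate routes:
Grace-Heidi-Judy-Alice-Dave: 9 + 6 + 8 + 8 = 31
Grace-Alice-Judy-Dave: 5 + 8 + 6 = 19
Grace-Alice-Dave: 5 + 8 = 13
Grace-Heidi-Judy-Dave: 9 + 6 + 6 = 21
Grace-Heidi-Dave: 9 + 2 = 11
Grace-Alice-Judy-Heidi-Dave: 5 + 8 + 6 + 2 = 21
Shortest: 11.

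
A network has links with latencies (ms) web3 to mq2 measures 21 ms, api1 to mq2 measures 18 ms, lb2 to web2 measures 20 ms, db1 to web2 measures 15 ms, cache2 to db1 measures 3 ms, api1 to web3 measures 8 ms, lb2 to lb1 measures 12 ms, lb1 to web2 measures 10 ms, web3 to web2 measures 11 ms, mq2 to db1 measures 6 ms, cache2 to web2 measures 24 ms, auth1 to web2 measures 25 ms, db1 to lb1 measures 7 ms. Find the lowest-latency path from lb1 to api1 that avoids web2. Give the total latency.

31

Routes from lb1 to api1 avoiding web2:
lb1 - db1 - mq2 - web3 - api1: 7 + 6 + 21 + 8 = 42
lb1 - db1 - mq2 - api1: 7 + 6 + 18 = 31
The minimum is 31 ms.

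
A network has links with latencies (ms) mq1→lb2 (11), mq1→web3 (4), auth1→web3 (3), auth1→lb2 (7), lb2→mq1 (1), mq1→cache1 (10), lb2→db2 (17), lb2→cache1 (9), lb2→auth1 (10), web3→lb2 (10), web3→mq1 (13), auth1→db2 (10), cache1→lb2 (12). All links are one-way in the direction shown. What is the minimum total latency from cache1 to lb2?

12

Paths from cache1 to lb2:
cache1 - lb2: 12
Shortest: 12 ms.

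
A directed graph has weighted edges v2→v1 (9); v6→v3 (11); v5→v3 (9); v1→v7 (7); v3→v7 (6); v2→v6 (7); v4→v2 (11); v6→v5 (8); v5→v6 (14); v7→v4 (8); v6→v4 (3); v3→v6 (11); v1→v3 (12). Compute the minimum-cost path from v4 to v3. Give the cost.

29

Routes from v4 to v3:
v4 - v2 - v1 - v3: 11 + 9 + 12 = 32
v4 - v2 - v6 - v3: 11 + 7 + 11 = 29
v4 - v2 - v6 - v5 - v3: 11 + 7 + 8 + 9 = 35
The minimum is 29.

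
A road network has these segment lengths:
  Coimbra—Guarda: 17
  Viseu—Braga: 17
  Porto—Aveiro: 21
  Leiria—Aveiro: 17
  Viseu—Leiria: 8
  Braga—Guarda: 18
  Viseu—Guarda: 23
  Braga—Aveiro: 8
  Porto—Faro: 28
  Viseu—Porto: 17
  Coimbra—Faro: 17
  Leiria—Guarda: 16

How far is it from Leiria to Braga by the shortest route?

Comparing a few candidate routes:
Leiria-Aveiro-Braga: 17 + 8 = 25
Leiria-Guarda-Braga: 16 + 18 = 34
Leiria-Viseu-Braga: 8 + 17 = 25
Shortest: 25.

25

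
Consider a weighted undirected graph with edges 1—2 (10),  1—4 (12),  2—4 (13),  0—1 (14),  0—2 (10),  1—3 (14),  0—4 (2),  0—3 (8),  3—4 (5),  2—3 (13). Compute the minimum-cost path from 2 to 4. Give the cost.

12

Comparing a few candidate routes:
2-0-4: 10 + 2 = 12
2-4: 13
2-3-4: 13 + 5 = 18
Best route has total 12.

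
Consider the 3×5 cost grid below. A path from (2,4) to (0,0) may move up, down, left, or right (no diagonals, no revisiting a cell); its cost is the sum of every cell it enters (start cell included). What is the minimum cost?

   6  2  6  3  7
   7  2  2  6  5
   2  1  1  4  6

22

Take [2,4]→[2,3]→[2,2]→[2,1]→[1,1]→[0,1]→[0,0] for a total of 6 + 4 + 1 + 1 + 2 + 2 + 6 = 22.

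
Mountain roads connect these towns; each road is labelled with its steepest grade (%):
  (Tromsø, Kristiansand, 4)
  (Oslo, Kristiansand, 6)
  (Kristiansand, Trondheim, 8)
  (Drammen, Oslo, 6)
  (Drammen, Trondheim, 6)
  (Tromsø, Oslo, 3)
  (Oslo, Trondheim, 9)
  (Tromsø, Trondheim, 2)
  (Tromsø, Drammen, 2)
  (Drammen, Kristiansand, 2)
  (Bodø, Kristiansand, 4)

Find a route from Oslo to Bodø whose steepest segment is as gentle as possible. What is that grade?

4

Some routes from Oslo to Bodø:
Oslo → Tromsø → Drammen → Kristiansand → Bodø: max(3, 2, 2, 4) = 4
Oslo → Tromsø → Kristiansand → Bodø: max(3, 4, 4) = 4
Oslo → Tromsø → Trondheim → Drammen → Kristiansand → Bodø: max(3, 2, 6, 2, 4) = 6
Oslo → Drammen → Kristiansand → Bodø: max(6, 2, 4) = 6
Best route has worst link 4%.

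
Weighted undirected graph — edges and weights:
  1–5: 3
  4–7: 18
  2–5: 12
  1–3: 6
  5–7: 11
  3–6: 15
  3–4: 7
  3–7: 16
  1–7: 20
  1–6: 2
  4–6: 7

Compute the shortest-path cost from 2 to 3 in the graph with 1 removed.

39

Candidate routes:
2 → 5 → 7 → 3: 12 + 11 + 16 = 39
2 → 5 → 7 → 4 → 3: 12 + 11 + 18 + 7 = 48
2 → 5 → 7 → 4 → 6 → 3: 12 + 11 + 18 + 7 + 15 = 63
Best route has total 39.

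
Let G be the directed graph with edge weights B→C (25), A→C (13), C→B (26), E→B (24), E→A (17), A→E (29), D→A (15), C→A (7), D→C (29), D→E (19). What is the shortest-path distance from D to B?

Routes from D to B:
D → C → B: 29 + 26 = 55
D → E → B: 19 + 24 = 43
D → A → E → B: 15 + 29 + 24 = 68
D → C → A → E → B: 29 + 7 + 29 + 24 = 89
D → E → A → C → B: 19 + 17 + 13 + 26 = 75
D → A → C → B: 15 + 13 + 26 = 54
Shortest: 43.

43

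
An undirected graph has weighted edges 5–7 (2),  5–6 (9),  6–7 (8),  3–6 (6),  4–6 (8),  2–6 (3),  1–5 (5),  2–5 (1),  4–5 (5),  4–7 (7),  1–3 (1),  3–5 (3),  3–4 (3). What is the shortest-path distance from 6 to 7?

A few of the 6→7 routes:
6-3-1-5-7: 6 + 1 + 5 + 2 = 14
6-5-7: 9 + 2 = 11
6-4-7: 8 + 7 = 15
6-2-5-7: 3 + 1 + 2 = 6
6-3-5-7: 6 + 3 + 2 = 11
6-7: 8
Shortest: 6.

6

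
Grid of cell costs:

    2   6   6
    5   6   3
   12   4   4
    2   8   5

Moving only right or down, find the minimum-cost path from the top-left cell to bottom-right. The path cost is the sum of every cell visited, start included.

25

Path (0,0)→(1,0)→(1,1)→(1,2)→(2,2)→(3,2): 2 + 5 + 6 + 3 + 4 + 5 = 25.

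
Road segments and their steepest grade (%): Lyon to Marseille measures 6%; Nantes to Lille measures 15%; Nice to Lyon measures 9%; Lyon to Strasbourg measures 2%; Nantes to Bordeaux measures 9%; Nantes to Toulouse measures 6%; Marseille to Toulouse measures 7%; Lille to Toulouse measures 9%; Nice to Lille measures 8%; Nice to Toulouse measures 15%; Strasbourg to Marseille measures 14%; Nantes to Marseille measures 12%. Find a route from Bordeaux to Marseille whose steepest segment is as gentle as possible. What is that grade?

9

Some routes from Bordeaux to Marseille:
Bordeaux → Nantes → Toulouse → Lille → Nice → Lyon → Strasbourg → Marseille: max(9, 6, 9, 8, 9, 2, 14) = 14
Bordeaux → Nantes → Toulouse → Lille → Nice → Lyon → Marseille: max(9, 6, 9, 8, 9, 6) = 9
Bordeaux → Nantes → Marseille: max(9, 12) = 12
Bordeaux → Nantes → Toulouse → Marseille: max(9, 6, 7) = 9
Best route has worst link 9%.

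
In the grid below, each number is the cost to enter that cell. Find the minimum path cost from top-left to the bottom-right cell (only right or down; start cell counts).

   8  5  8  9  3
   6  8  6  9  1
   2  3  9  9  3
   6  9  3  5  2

Best path: r0c0→r1c0→r2c0→r2c1→r2c2→r3c2→r3c3→r3c4
Cost: 8 + 6 + 2 + 3 + 9 + 3 + 5 + 2 = 38
For comparison, the top-then-right route costs 39.

38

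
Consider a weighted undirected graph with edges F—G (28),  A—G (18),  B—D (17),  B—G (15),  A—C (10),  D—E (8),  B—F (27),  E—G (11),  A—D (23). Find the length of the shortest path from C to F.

56

Some routes from C to F:
C -> A -> D -> B -> F: 10 + 23 + 17 + 27 = 77
C -> A -> G -> B -> F: 10 + 18 + 15 + 27 = 70
C -> A -> D -> E -> G -> F: 10 + 23 + 8 + 11 + 28 = 80
C -> A -> G -> F: 10 + 18 + 28 = 56
Best route has total 56.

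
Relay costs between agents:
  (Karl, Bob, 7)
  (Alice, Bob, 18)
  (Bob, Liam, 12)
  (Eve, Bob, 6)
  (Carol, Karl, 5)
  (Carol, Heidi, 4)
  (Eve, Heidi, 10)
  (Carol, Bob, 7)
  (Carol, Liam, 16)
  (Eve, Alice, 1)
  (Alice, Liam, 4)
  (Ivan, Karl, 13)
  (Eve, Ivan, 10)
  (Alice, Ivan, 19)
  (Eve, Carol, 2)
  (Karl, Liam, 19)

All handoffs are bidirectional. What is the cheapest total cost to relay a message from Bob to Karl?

Some routes from Bob to Karl:
Bob → Karl: 7
Bob → Eve → Heidi → Carol → Karl: 6 + 10 + 4 + 5 = 25
Bob → Eve → Carol → Karl: 6 + 2 + 5 = 13
Bob → Carol → Karl: 7 + 5 = 12
Bob → Liam → Alice → Eve → Carol → Karl: 12 + 4 + 1 + 2 + 5 = 24
Bob → Alice → Eve → Carol → Karl: 18 + 1 + 2 + 5 = 26
The minimum is 7.

7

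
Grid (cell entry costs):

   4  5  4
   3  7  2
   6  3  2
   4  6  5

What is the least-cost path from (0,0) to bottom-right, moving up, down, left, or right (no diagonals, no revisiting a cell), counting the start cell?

22

Take (0,0)→(0,1)→(0,2)→(1,2)→(2,2)→(3,2) for a total of 4 + 5 + 4 + 2 + 2 + 5 = 22.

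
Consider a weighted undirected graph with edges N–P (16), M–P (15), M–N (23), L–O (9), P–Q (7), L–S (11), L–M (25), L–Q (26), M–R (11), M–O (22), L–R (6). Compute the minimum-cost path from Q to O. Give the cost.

Some routes from Q to O:
Q → P → M → O: 7 + 15 + 22 = 44
Q → L → R → M → O: 26 + 6 + 11 + 22 = 65
Q → L → O: 26 + 9 = 35
Q → P → M → R → L → O: 7 + 15 + 11 + 6 + 9 = 48
Q → P → M → L → O: 7 + 15 + 25 + 9 = 56
The minimum is 35.

35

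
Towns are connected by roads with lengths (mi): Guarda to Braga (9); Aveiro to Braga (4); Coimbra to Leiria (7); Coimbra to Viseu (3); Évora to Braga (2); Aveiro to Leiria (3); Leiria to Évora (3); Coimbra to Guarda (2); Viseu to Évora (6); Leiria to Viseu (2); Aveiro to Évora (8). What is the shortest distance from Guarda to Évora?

Some routes from Guarda to Évora:
Guarda -> Coimbra -> Leiria -> Évora: 2 + 7 + 3 = 12
Guarda -> Braga -> Évora: 9 + 2 = 11
Guarda -> Coimbra -> Viseu -> Évora: 2 + 3 + 6 = 11
Guarda -> Coimbra -> Viseu -> Leiria -> Évora: 2 + 3 + 2 + 3 = 10
The minimum is 10 mi.

10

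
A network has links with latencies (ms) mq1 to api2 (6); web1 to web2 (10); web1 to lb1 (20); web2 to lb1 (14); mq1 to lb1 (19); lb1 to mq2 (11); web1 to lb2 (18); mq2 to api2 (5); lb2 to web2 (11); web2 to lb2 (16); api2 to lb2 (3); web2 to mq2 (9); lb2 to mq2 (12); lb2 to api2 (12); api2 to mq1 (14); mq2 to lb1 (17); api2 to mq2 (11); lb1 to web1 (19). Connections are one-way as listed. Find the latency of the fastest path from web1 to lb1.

20

Checking several routes:
web1 - web2 - mq2 - lb1: 10 + 9 + 17 = 36
web1 - lb2 - web2 - mq2 - lb1: 18 + 11 + 9 + 17 = 55
web1 - web2 - lb1: 10 + 14 = 24
web1 - lb2 - mq2 - lb1: 18 + 12 + 17 = 47
web1 - lb1: 20
web1 - lb2 - web2 - lb1: 18 + 11 + 14 = 43
Best route has total 20 ms.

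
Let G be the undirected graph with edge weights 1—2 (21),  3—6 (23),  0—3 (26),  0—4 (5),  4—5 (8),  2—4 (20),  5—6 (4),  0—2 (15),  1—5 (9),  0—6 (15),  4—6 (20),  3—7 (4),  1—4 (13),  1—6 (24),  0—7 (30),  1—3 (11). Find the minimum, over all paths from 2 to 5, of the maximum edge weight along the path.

Checking several routes:
2→0→6→5: max(15, 15, 4) = 15
2→0→6→4→1→5: max(15, 15, 20, 13, 9) = 20
2→0→4→5: max(15, 5, 8) = 15
2→0→6→4→5: max(15, 15, 20, 8) = 20
2→0→4→1→5: max(15, 5, 13, 9) = 15
2→0→4→6→5: max(15, 5, 20, 4) = 20
Best route has worst link 15.

15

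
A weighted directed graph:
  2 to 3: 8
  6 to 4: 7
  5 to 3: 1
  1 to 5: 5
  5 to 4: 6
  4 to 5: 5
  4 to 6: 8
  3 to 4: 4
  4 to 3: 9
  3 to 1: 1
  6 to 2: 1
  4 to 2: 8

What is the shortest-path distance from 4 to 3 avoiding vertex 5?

9

Paths from 4 to 3 avoiding 5:
4→6→2→3: 8 + 1 + 8 = 17
4→2→3: 8 + 8 = 16
4→3: 9
Shortest: 9.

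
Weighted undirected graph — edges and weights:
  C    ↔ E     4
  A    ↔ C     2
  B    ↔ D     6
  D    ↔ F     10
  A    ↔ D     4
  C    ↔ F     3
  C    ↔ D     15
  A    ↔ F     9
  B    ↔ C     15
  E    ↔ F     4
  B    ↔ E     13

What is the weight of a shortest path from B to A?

Some routes from B to A:
B→E→C→A: 13 + 4 + 2 = 19
B→E→F→C→A: 13 + 4 + 3 + 2 = 22
B→D→A: 6 + 4 = 10
B→D→F→C→A: 6 + 10 + 3 + 2 = 21
B→C→A: 15 + 2 = 17
Best route has total 10.

10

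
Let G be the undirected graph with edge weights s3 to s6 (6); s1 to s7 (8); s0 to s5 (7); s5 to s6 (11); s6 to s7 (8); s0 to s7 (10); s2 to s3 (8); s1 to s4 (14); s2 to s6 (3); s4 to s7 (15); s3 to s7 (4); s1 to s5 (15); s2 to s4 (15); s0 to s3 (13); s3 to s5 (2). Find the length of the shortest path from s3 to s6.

A few of the s3→s6 routes:
s3-s2-s6: 8 + 3 = 11
s3-s6: 6
s3-s5-s0-s7-s6: 2 + 7 + 10 + 8 = 27
s3-s7-s6: 4 + 8 = 12
s3-s0-s5-s6: 13 + 7 + 11 = 31
s3-s5-s6: 2 + 11 = 13
Best route has total 6.

6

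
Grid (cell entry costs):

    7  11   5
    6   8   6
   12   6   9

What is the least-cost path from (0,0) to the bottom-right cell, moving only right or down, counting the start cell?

36

Best path: [0,0]→[1,0]→[1,1]→[1,2]→[2,2]
Cost: 7 + 6 + 8 + 6 + 9 = 36
For comparison, the top-then-right route costs 38.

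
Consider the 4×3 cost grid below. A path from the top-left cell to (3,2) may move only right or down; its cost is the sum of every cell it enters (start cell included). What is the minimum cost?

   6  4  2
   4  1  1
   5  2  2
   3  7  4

Cheapest: r0c0 → r0c1 → r1c1 → r1c2 → r2c2 → r3c2
  6 + 4 + 1 + 1 + 2 + 4 = 18
For comparison, the top-then-right route costs 19.

18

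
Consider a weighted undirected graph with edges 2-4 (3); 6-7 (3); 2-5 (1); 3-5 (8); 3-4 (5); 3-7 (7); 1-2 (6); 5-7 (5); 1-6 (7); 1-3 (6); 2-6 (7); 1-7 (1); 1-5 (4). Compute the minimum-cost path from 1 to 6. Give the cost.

Checking several routes:
1-6: 7
1-5-2-6: 4 + 1 + 7 = 12
1-2-6: 6 + 7 = 13
1-7-6: 1 + 3 = 4
1-5-7-6: 4 + 5 + 3 = 12
The minimum is 4.

4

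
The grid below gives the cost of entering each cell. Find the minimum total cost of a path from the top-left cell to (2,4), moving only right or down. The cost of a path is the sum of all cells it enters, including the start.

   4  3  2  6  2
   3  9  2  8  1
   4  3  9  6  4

22

Take (0,0) (0,1) (0,2) (0,3) (0,4) (1,4) (2,4) for a total of 4 + 3 + 2 + 6 + 2 + 1 + 4 = 22.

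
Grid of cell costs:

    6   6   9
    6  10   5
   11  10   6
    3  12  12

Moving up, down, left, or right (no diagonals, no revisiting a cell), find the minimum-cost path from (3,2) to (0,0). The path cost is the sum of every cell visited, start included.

44

Cheapest: [3,2] [2,2] [1,2] [0,2] [0,1] [0,0]
  12 + 6 + 5 + 9 + 6 + 6 = 44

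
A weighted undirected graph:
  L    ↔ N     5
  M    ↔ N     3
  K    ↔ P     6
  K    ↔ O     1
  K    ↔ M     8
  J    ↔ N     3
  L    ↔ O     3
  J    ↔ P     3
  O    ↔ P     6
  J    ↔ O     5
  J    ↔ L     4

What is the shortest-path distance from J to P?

Checking several routes:
J → L → O → P: 4 + 3 + 6 = 13
J → P: 3
J → O → P: 5 + 6 = 11
J → O → K → P: 5 + 1 + 6 = 12
The minimum is 3.

3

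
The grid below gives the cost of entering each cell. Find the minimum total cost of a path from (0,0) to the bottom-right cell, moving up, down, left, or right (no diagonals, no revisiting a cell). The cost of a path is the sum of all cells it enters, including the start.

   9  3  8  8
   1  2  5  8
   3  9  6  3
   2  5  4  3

Best path: r0c0 → r1c0 → r2c0 → r3c0 → r3c1 → r3c2 → r3c3
Cost: 9 + 1 + 3 + 2 + 5 + 4 + 3 = 27

27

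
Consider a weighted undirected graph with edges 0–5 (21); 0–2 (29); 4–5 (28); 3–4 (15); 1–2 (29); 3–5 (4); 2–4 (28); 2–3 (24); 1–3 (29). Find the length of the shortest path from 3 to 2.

24

Routes from 3 to 2:
3→4→5→0→2: 15 + 28 + 21 + 29 = 93
3→5→0→2: 4 + 21 + 29 = 54
3→4→2: 15 + 28 = 43
3→1→2: 29 + 29 = 58
3→5→4→2: 4 + 28 + 28 = 60
3→2: 24
Best route has total 24.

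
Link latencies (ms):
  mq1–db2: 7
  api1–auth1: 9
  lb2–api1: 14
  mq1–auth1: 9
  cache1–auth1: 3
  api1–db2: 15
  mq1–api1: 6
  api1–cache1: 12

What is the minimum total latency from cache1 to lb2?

26

Candidate routes:
cache1 → auth1 → mq1 → api1 → lb2: 3 + 9 + 6 + 14 = 32
cache1 → api1 → lb2: 12 + 14 = 26
cache1 → auth1 → mq1 → db2 → api1 → lb2: 3 + 9 + 7 + 15 + 14 = 48
cache1 → auth1 → api1 → lb2: 3 + 9 + 14 = 26
Best route has total 26 ms.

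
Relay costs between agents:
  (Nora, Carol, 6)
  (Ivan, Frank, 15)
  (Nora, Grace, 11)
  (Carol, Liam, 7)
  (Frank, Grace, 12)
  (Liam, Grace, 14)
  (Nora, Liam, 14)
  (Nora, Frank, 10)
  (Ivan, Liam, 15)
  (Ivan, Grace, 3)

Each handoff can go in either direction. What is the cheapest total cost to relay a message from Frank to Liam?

A few of the Frank→Liam routes:
Frank → Nora → Carol → Liam: 10 + 6 + 7 = 23
Frank → Nora → Liam: 10 + 14 = 24
Frank → Grace → Liam: 12 + 14 = 26
Frank → Ivan → Liam: 15 + 15 = 30
The minimum is 23.

23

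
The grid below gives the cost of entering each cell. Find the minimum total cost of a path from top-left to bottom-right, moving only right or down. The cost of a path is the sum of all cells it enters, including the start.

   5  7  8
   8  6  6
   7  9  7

Cheapest: (0,0) → (0,1) → (1,1) → (1,2) → (2,2)
  5 + 7 + 6 + 6 + 7 = 31
For comparison, the top-then-right route costs 33.

31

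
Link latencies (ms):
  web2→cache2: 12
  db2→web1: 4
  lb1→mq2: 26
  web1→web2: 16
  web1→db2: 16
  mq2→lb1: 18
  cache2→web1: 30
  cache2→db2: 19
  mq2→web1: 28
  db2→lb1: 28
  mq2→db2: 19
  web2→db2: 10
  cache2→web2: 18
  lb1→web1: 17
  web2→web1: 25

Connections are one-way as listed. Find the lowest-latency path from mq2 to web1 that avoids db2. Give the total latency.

28

Paths from mq2 to web1 avoiding db2:
mq2→lb1→web1: 18 + 17 = 35
mq2→web1: 28
The minimum is 28 ms.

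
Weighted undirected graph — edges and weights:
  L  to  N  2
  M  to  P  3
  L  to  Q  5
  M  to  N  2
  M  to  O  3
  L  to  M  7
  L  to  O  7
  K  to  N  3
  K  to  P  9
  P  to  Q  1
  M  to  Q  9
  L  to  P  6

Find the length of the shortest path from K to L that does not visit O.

Some routes from K to L avoiding O:
K → P → L: 9 + 6 = 15
K → P → Q → L: 9 + 1 + 5 = 15
K → N → M → P → L: 3 + 2 + 3 + 6 = 14
K → N → M → P → Q → L: 3 + 2 + 3 + 1 + 5 = 14
K → N → L: 3 + 2 = 5
K → N → M → L: 3 + 2 + 7 = 12
Shortest: 5.

5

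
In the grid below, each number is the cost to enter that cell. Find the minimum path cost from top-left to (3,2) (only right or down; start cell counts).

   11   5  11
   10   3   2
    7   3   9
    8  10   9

39

Take r0c0 r0c1 r1c1 r1c2 r2c2 r3c2 for a total of 11 + 5 + 3 + 2 + 9 + 9 = 39.
(Top row then right column would cost 47.)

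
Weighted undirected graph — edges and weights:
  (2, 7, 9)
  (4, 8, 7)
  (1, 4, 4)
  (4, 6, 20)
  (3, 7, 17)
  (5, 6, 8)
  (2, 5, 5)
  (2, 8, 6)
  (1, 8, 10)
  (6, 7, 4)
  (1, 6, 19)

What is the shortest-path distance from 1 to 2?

16

Comparing a few candidate routes:
1 - 6 - 7 - 2: 19 + 4 + 9 = 32
1 - 6 - 5 - 2: 19 + 8 + 5 = 32
1 - 4 - 8 - 2: 4 + 7 + 6 = 17
1 - 4 - 6 - 7 - 2: 4 + 20 + 4 + 9 = 37
1 - 8 - 2: 10 + 6 = 16
1 - 4 - 6 - 5 - 2: 4 + 20 + 8 + 5 = 37
Shortest: 16.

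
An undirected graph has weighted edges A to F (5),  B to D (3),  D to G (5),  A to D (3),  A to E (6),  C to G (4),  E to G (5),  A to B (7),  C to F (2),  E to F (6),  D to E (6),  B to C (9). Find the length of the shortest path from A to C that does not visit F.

A few of the A→C routes:
A-E-G-C: 6 + 5 + 4 = 15
A-D-G-C: 3 + 5 + 4 = 12
A-D-B-C: 3 + 3 + 9 = 15
Best route has total 12.

12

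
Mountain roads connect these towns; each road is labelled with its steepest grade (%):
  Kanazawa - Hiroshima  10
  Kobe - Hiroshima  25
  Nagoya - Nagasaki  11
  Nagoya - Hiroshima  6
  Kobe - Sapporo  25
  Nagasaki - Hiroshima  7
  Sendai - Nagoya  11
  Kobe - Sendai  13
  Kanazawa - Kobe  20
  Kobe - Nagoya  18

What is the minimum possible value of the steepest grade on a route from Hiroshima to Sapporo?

25

Some routes from Hiroshima to Sapporo:
Hiroshima → Nagoya → Kobe → Sapporo: max(6, 18, 25) = 25
Hiroshima → Nagasaki → Nagoya → Kobe → Sapporo: max(7, 11, 18, 25) = 25
Hiroshima → Kanazawa → Kobe → Sapporo: max(10, 20, 25) = 25
Hiroshima → Nagasaki → Nagoya → Sendai → Kobe → Sapporo: max(7, 11, 11, 13, 25) = 25
Best route has worst link 25%.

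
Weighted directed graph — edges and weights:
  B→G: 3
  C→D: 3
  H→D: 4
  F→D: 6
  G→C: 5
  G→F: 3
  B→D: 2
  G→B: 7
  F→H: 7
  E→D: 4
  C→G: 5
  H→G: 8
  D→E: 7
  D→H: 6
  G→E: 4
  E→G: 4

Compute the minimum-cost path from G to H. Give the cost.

Routes from G to H:
G - F - H: 3 + 7 = 10
G - E - D - H: 4 + 4 + 6 = 14
G - F - D - H: 3 + 6 + 6 = 15
G - C - D - H: 5 + 3 + 6 = 14
G - B - D - H: 7 + 2 + 6 = 15
Best route has total 10.

10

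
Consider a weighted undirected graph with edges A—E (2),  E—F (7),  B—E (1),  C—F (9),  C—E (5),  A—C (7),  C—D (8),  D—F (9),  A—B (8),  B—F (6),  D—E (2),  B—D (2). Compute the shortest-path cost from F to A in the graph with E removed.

Checking several routes:
F -> D -> B -> A: 9 + 2 + 8 = 19
F -> B -> D -> C -> A: 6 + 2 + 8 + 7 = 23
F -> B -> A: 6 + 8 = 14
F -> C -> A: 9 + 7 = 16
Best route has total 14.

14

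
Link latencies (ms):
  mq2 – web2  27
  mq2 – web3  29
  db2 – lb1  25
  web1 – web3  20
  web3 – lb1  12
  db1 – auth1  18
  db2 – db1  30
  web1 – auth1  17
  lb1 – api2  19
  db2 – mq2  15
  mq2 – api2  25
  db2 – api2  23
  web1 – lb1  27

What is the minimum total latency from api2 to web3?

31

A few of the api2→web3 routes:
api2-db2-lb1-web3: 23 + 25 + 12 = 60
api2-mq2-web3: 25 + 29 = 54
api2-lb1-web1-web3: 19 + 27 + 20 = 66
api2-lb1-web3: 19 + 12 = 31
The minimum is 31 ms.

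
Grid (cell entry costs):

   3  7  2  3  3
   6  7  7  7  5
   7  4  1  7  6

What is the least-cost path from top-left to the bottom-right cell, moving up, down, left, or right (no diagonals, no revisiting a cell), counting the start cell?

Path r0c0 → r0c1 → r0c2 → r0c3 → r0c4 → r1c4 → r2c4: 3 + 7 + 2 + 3 + 3 + 5 + 6 = 29.

29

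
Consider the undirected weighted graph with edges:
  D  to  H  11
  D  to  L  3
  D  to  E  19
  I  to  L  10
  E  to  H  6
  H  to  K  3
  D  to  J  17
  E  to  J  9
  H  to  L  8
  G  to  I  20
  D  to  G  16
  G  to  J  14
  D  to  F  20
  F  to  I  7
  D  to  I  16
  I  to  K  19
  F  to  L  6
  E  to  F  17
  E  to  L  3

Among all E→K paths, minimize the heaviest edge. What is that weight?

A few of the E→K routes:
E → L → H → K: max(3, 8, 3) = 8
E → H → K: max(6, 3) = 6
E → J → G → D → L → H → K: max(9, 14, 16, 3, 8, 3) = 16
E → L → D → H → K: max(3, 3, 11, 3) = 11
Smallest bottleneck: 6.

6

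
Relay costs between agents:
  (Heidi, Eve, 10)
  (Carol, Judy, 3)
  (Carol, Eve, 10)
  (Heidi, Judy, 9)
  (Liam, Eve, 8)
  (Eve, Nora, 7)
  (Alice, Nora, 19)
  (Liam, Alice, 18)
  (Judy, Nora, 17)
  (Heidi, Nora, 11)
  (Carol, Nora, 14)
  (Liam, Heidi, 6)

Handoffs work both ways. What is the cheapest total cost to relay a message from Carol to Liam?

Some routes from Carol to Liam:
Carol -> Nora -> Eve -> Liam: 14 + 7 + 8 = 29
Carol -> Eve -> Liam: 10 + 8 = 18
Carol -> Eve -> Heidi -> Liam: 10 + 10 + 6 = 26
Carol -> Judy -> Heidi -> Eve -> Liam: 3 + 9 + 10 + 8 = 30
Carol -> Judy -> Heidi -> Liam: 3 + 9 + 6 = 18
Shortest: 18.

18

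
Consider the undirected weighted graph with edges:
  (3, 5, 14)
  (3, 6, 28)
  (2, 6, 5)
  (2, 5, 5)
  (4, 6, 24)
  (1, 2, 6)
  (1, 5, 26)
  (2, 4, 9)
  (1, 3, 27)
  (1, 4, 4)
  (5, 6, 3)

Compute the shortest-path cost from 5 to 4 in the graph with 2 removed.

Some routes from 5 to 4 avoiding 2:
5→1→4: 26 + 4 = 30
5→6→4: 3 + 24 = 27
5→6→3→1→4: 3 + 28 + 27 + 4 = 62
5→3→1→4: 14 + 27 + 4 = 45
Shortest: 27.

27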